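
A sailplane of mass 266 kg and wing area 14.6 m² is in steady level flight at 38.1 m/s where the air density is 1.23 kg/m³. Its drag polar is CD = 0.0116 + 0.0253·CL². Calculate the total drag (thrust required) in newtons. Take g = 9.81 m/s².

D = 164 N

Weight W = mg = 266 × 9.81 = 2609.5 N; in level flight L = W.
Dynamic pressure q = 0.5 × 1.23 × 38.1² = 892.7 Pa.
CL = 2W/(ρv²S) = 2×2609.5/(1.23×38.1²×14.6) = 0.2002.
CD = 0.0116 + 0.0253 × 0.2002² = 0.01261.
D = q·S·CD = 892.7 × 14.6 × 0.01261 = 164.4 N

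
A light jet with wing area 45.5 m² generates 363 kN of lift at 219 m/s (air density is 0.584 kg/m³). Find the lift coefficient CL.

From L = ½ρv²S·CL, rearranging gives CL = 2L/(ρv²S).
CL = 2 × 3.63×10^5 / (0.584 × 219² × 45.5) = 0.57

CL = 0.57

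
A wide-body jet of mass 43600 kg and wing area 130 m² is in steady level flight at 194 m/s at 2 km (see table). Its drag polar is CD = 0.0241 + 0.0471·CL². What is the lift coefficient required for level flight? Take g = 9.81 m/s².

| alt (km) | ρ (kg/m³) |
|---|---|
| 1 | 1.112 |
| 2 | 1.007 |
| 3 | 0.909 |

CL = 0.174

At 2 km, from the table: ρ = 1.007 kg/m³.
In steady level flight, lift balances weight: W = mg = 43600 × 9.81 = 4.2772×10^5 N.
q = ½ρv² = ½ × 1.007 × 194² = 18950 Pa.
CL = W/(q·S) = 4.2772×10^5 / (18950 × 130) = 0.1736.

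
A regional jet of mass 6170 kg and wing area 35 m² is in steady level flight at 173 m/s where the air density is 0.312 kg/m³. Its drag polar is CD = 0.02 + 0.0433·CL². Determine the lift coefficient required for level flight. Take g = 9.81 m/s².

Level flight ⇒ L = W = m·g = 6170 × 9.81 = 60528 N.
q = ½ρv² = ½ × 0.312 × 173² = 4669 Pa.
CL = 2W/(ρv²S) = 2×60528/(0.312×173²×35) = 0.3704.

CL = 0.37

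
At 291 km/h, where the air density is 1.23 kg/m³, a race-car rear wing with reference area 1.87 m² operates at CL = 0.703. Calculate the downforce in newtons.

Convert speed: v = 291 km/h ÷ 3.6 = 80.83 m/s.
L = ½ρv²S·CL = ½ × 1.23 × 80.83² × 1.87 × 0.703 = 5280 N ≈ 5.28 kN

L = 5280 N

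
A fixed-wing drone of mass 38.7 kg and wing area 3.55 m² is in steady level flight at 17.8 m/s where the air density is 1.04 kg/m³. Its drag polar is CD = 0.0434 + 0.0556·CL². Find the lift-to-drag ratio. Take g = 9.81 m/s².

Weight W = mg = 38.7 × 9.81 = 379.65 N; in level flight L = W.
q = ½ρv² = ½ × 1.04 × 17.8² = 164.8 Pa.
CL = 2W/(ρv²S) = 2×379.65/(1.04×17.8²×3.55) = 0.6491.
CD = 0.0434 + 0.0556 × 0.6491² = 0.06683.
L/D = CL/CD = 0.6491 / 0.06683 = 9.71

L/D = 9.71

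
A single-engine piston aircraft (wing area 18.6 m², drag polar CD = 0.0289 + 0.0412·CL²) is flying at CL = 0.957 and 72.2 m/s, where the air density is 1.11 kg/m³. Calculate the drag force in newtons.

D = 3590 N

CD = 0.0289 + 0.0412 × 0.957² = 0.06663
D = ½ρv²S·CD = ½ × 1.11 × 72.2² × 18.6 × 0.06663 = 3590 N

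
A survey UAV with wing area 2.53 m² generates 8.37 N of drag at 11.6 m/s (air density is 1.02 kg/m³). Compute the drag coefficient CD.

CD = 0.0482

From D = ½ρv²S·CD, rearranging gives CD = 2D/(ρv²S).
CD = 2 × 8.37 / (1.02 × 11.6² × 2.53) = 0.0482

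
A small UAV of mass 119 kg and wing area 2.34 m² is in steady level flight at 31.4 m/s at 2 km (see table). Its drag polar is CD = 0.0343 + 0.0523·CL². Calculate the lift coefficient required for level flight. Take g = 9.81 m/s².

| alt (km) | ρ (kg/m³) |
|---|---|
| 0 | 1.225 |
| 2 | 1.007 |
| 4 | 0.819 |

At 2 km, from the table: ρ = 1.007 kg/m³.
In steady level flight, lift balances weight: W = mg = 119 × 9.81 = 1167.4 N.
q = ½ρv² = ½ × 1.007 × 31.4² = 496.4 Pa.
Required CL = L/(qS) = 1167.4/(496.4·2.34) = 1.005.

CL = 1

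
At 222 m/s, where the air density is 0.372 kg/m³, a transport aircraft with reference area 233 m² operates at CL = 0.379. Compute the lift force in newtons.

L = 8.09×10^5 N

Dynamic pressure q = ½ρv² = ½ × 0.372 × 222² = 9167 Pa.
L = q·S·CL = 9167 × 233 × 0.379 = 8.09×10^5 N ≈ 809 kN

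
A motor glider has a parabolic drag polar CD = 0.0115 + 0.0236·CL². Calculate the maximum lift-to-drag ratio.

(L/D)max = 30.4

For CD = CD0 + K·CL², (L/D)max occurs at CL* = √(CD0/K) and equals 1/(2√(K·CD0)).
(L/D)max = 1/(2√(0.0236 × 0.0115)) = 1/(2 × 0.01647) = 30.4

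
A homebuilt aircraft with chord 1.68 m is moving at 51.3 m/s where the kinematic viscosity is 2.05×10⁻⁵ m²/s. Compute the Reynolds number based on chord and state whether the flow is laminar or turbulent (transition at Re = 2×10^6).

Re = 4.2×10^6 (turbulent)

Re = v·c/ν = 51.3 × 1.68 / (2.05×10⁻⁵) = 4.2×10^6
Since 4.2×10^6 > 2×10^6, the flow is turbulent.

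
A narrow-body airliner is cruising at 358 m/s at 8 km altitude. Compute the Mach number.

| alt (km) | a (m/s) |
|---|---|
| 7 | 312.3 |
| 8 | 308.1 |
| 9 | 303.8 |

M = 1.16

At 8 km, from the table: a = 308.1 m/s.
M = v/a = 358 / 308.1 = 1.16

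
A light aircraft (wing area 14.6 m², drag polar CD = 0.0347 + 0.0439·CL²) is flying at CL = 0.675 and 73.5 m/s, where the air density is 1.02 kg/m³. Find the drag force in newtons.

D = 2200 N

CD = 0.0347 + 0.0439 × 0.675² = 0.0547
D = ½ρv²S·CD = ½ × 1.02 × 73.5² × 14.6 × 0.0547 = 2200 N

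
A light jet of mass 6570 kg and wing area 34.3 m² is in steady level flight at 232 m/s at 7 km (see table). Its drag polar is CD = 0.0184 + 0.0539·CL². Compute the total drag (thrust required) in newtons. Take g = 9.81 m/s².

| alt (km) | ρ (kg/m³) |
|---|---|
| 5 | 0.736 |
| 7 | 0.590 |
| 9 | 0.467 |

D = 10400 N

At 7 km, from the table: ρ = 0.590 kg/m³.
Weight W = mg = 6570 × 9.81 = 64452 N; in level flight L = W.
Dynamic pressure q = 0.5 × 0.59 × 232² = 15880 Pa.
CL = W/(q·S) = 64452 / (15880 × 34.3) = 0.1183.
CD = 0.0184 + 0.0539 × 0.1183² = 0.01915.
D = q·S·CD = 15880 × 34.3 × 0.01915 = 10430 N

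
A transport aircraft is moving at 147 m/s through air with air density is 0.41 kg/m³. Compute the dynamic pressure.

q = 4430 Pa

q = ½ρv² = ½ × 0.41 × 147² = 4430 Pa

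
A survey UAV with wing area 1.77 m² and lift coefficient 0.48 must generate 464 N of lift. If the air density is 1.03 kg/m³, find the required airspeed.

v = 32.6 m/s

L = ½ρv²S·CL ⇒ v = √(2L/(ρ·S·CL))
v = √(2 × 464 / (1.03 × 1.77 × 0.48)) = √1060 = 32.6 m/s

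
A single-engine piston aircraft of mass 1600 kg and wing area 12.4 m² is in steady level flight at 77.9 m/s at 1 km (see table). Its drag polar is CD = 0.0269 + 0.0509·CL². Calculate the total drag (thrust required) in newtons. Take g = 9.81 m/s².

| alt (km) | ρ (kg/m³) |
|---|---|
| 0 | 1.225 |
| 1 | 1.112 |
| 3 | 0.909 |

At 1 km, from the table: ρ = 1.112 kg/m³.
In steady level flight, lift balances weight: W = mg = 1600 × 9.81 = 15696 N.
q = ½ρv² = ½ × 1.112 × 77.9² = 3374 Pa.
Required CL = L/(qS) = 15696/(3374·12.4) = 0.3752.
CD = 0.0269 + 0.0509 × 0.3752² = 0.03406.
D = q·S·CD = 3374 × 12.4 × 0.03406 = 1425 N

D = 1430 N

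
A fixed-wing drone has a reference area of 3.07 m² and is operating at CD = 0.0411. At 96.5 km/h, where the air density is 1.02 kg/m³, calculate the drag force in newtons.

D = 46.2 N

Convert speed: v = 96.5 km/h ÷ 3.6 = 26.81 m/s.
D = ½ρv²S·CD = ½ × 1.02 × 26.81² × 3.07 × 0.0411 = 46.2 N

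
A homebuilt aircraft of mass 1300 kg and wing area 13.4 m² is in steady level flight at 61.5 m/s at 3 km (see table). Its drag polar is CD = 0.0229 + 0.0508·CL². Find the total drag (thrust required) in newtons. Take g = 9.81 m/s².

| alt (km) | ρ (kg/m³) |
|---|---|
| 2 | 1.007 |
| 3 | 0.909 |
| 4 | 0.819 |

D = 886 N

At 3 km, from the table: ρ = 0.909 kg/m³.
Weight W = mg = 1300 × 9.81 = 12753 N; in level flight L = W.
Dynamic pressure q = 0.5 × 0.909 × 61.5² = 1719 Pa.
CL = W/(q·S) = 12753 / (1719 × 13.4) = 0.5536.
CD = 0.0229 + 0.0508 × 0.5536² = 0.03847.
D = q·S·CD = 1719 × 13.4 × 0.03847 = 886.2 N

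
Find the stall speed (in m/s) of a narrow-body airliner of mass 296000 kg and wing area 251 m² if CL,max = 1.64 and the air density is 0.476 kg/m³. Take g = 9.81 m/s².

V_stall = 172 m/s

At stall, lift equals weight: L = W = m·g = 296000 × 9.81 = 2.904×10^6 N.
V_stall = √(2W/(ρ·S·CL,max)) = √(2 × 2.904×10^6 / (0.476 × 251 × 1.64))
V_stall = √29640 = 172 m/s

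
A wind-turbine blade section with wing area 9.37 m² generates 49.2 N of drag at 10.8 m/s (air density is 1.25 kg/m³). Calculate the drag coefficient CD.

From D = ½ρv²S·CD, rearranging gives CD = 2D/(ρv²S).
CD = 2 × 49.2 / (1.25 × 10.8² × 9.37) = 0.072

CD = 0.072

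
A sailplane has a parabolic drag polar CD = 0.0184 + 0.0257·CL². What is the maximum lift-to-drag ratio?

For CD = CD0 + K·CL², (L/D)max occurs at CL* = √(CD0/K) and equals 1/(2√(K·CD0)).
(L/D)max = 1/(2√(0.0257 × 0.0184)) = 1/(2 × 0.02175) = 23

(L/D)max = 23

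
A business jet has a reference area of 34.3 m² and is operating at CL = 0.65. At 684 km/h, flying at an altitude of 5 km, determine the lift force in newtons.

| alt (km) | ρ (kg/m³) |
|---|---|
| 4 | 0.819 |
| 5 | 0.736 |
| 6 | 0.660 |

At 5 km, from the table: ρ = 0.736 kg/m³.
Convert speed: v = 684 km/h ÷ 3.6 = 190 m/s.
Dynamic pressure q = ½ρv² = ½ × 0.736 × 190² = 13280 Pa.
L = q·S·CL = 13280 × 34.3 × 0.65 = 2.96×10^5 N ≈ 296 kN

L = 2.96×10^5 N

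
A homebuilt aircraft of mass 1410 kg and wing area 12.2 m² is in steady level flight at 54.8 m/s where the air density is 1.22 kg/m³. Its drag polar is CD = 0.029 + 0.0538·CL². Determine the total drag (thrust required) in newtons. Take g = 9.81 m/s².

D = 1110 N

Level flight ⇒ L = W = m·g = 1410 × 9.81 = 13832 N.
Dynamic pressure q = 0.5 × 1.22 × 54.8² = 1832 Pa.
CL = 2W/(ρv²S) = 2×13832/(1.22×54.8²×12.2) = 0.6189.
CD = 0.029 + 0.0538 × 0.6189² = 0.04961.
D = q·S·CD = 1832 × 12.2 × 0.04961 = 1109 N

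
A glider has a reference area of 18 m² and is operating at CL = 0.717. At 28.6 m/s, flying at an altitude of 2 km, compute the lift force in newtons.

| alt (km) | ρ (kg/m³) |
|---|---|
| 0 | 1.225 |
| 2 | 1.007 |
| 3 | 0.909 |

At 2 km, from the table: ρ = 1.007 kg/m³.
L = ½ρv²S·CL = ½ × 1.007 × 28.6² × 18 × 0.717 = 5320 N ≈ 5.32 kN

L = 5320 N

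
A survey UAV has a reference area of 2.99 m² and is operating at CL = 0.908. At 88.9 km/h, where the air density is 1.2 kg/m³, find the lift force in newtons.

L = 993 N

Convert speed: v = 88.9 km/h ÷ 3.6 = 24.69 m/s.
Dynamic pressure q = ½ρv² = ½ × 1.2 × 24.69² = 365.9 Pa.
L = q·S·CL = 365.9 × 2.99 × 0.908 = 993 N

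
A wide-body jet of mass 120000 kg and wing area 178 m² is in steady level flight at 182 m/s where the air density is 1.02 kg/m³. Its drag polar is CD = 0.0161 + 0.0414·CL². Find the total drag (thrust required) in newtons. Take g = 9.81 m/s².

Weight W = mg = 120000 × 9.81 = 1.1772×10^6 N; in level flight L = W.
Dynamic pressure q = 0.5 × 1.02 × 182² = 16890 Pa.
CL = 2W/(ρv²S) = 2×1.1772×10^6/(1.02×182²×178) = 0.3915.
CD = 0.0161 + 0.0414 × 0.3915² = 0.02245.
D = q·S·CD = 16890 × 178 × 0.02245 = 67490 N

D = 67500 N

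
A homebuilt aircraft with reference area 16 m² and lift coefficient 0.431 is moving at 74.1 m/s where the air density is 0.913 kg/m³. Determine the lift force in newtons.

L = ½ρv²S·CL = ½ × 0.913 × 74.1² × 16 × 0.431 = 17300 N ≈ 17.3 kN

L = 17300 N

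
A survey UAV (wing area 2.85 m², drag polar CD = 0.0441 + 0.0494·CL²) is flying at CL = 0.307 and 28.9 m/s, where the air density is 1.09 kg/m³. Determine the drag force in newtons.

CD = 0.0441 + 0.0494 × 0.307² = 0.04876
D = ½ρv²S·CD = ½ × 1.09 × 28.9² × 2.85 × 0.04876 = 63.3 N

D = 63.3 N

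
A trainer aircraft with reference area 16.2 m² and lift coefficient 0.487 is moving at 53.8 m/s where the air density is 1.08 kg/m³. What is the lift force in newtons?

L = 12300 N

Dynamic pressure q = ½ρv² = ½ × 1.08 × 53.8² = 1563 Pa.
L = q·S·CL = 1563 × 16.2 × 0.487 = 12300 N ≈ 12.3 kN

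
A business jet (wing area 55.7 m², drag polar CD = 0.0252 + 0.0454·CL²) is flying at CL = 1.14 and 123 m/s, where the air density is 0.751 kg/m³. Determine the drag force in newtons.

D = 26600 N

CD = 0.0252 + 0.0454 × 1.14² = 0.0842
D = ½ρv²S·CD = ½ × 0.751 × 123² × 55.7 × 0.0842 = 26600 N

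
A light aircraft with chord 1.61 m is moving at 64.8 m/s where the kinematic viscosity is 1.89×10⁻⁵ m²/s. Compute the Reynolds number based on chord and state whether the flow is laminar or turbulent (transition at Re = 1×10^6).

Re = v·c/ν = 64.8 × 1.61 / (1.89×10⁻⁵) = 5.52×10^6
Since 5.52×10^6 > 1×10^6, the flow is turbulent.

Re = 5.52×10^6 (turbulent)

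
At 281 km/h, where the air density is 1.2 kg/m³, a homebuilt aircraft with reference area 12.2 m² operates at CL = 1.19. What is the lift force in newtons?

L = 53100 N

Convert speed: v = 281 km/h ÷ 3.6 = 78.06 m/s.
Dynamic pressure q = ½ρv² = ½ × 1.2 × 78.06² = 3656 Pa.
L = q·S·CL = 3656 × 12.2 × 1.19 = 53100 N ≈ 53.1 kN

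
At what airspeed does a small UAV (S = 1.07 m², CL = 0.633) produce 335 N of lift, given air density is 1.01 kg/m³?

v = 31.3 m/s

L = ½ρv²S·CL ⇒ v = √(2L/(ρ·S·CL))
v = √(2 × 335 / (1.01 × 1.07 × 0.633)) = √979.4 = 31.3 m/s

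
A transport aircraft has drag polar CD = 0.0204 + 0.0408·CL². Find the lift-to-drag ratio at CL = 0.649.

CD = 0.0204 + 0.0408 × 0.649² = 0.03759
L/D = CL/CD = 0.649 / 0.03759 = 17.3

L/D = 17.3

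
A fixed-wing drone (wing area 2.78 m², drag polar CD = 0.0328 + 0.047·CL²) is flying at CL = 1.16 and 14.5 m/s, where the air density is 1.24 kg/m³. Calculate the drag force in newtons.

D = 34.8 N

CD = 0.0328 + 0.047 × 1.16² = 0.09604
D = ½ρv²S·CD = ½ × 1.24 × 14.5² × 2.78 × 0.09604 = 34.8 N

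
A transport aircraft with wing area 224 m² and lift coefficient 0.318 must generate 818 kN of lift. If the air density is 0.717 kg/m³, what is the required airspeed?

L = ½ρv²S·CL ⇒ v = √(2L/(ρ·S·CL))
v = √(2 × 8.18×10^5 / (0.717 × 224 × 0.318)) = √32030 = 179 m/s

v = 179 m/s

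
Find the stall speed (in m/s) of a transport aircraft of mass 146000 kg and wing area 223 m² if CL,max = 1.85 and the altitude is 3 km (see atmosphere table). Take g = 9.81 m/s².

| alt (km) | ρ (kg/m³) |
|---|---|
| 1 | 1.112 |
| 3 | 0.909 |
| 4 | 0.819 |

At 3 km, from the table: ρ = 0.909 kg/m³.
Stall occurs when L = W at CL,max. W = mg = 146000 × 9.81 = 1.432×10^6 N.
From L = ½ρV²S·CL,max = W: V_stall = √(2W/(ρSCL,max)) = √(2·1.432×10^6/(0.909·223·1.85))
V_stall = √7639 = 87.4 m/s

V_stall = 87.4 m/s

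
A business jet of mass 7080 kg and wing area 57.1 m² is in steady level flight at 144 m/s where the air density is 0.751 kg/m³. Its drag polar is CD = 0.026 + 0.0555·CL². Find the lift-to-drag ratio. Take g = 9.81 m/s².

L/D = 5.71

Level flight ⇒ L = W = m·g = 7080 × 9.81 = 69455 N.
Dynamic pressure q = 0.5 × 0.751 × 144² = 7786 Pa.
Required CL = L/(qS) = 69455/(7786·57.1) = 0.1562.
CD = 0.026 + 0.0555 × 0.1562² = 0.02735.
L/D = CL/CD = 0.1562 / 0.02735 = 5.71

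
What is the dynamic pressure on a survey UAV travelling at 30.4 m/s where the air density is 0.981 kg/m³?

q = ½ρv² = ½ × 0.981 × 30.4² = 453 Pa

q = 453 Pa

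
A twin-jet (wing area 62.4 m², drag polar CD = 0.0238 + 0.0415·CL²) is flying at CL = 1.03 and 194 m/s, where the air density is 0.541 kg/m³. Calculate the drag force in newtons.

CD = 0.0238 + 0.0415 × 1.03² = 0.06783
D = ½ρv²S·CD = ½ × 0.541 × 194² × 62.4 × 0.06783 = 43100 N

D = 43100 N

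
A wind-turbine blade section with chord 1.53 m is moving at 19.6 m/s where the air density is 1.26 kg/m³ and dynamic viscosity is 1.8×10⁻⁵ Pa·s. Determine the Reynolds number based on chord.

Re = ρ·v·c/μ = 1.26 × 19.6 × 1.53 / (1.8×10⁻⁵) = 2.1×10^6

Re = 2.1×10^6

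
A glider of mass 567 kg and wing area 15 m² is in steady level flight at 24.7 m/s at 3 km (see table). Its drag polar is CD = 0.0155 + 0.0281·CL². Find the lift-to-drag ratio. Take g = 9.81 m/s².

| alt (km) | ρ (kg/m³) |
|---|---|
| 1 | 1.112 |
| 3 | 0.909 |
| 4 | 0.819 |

At 3 km, from the table: ρ = 0.909 kg/m³.
Level flight ⇒ L = W = m·g = 567 × 9.81 = 5562.3 N.
Dynamic pressure q = 0.5 × 0.909 × 24.7² = 277.3 Pa.
Required CL = L/(qS) = 5562.3/(277.3·15) = 1.337.
CD = 0.0155 + 0.0281 × 1.337² = 0.06575.
L/D = CL/CD = 1.337 / 0.06575 = 20.3

L/D = 20.3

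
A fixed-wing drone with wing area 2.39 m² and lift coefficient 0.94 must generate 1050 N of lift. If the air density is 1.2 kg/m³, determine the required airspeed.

L = ½ρv²S·CL ⇒ v = √(2L/(ρ·S·CL))
v = √(2 × 1050 / (1.2 × 2.39 × 0.94)) = √779 = 27.9 m/s

v = 27.9 m/s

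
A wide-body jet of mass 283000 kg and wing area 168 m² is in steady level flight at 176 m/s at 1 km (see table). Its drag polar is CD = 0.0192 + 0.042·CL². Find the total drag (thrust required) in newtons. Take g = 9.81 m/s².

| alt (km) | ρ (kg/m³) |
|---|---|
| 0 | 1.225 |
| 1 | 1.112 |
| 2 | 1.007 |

D = 1.67×10^5 N

At 1 km, from the table: ρ = 1.112 kg/m³.
Level flight ⇒ L = W = m·g = 283000 × 9.81 = 2.7762×10^6 N.
Dynamic pressure q = 0.5 × 1.112 × 176² = 17220 Pa.
CL = W/(q·S) = 2.7762×10^6 / (17220 × 168) = 0.9595.
CD = 0.0192 + 0.042 × 0.9595² = 0.05787.
D = q·S·CD = 17220 × 168 × 0.05787 = 1.674×10^5 N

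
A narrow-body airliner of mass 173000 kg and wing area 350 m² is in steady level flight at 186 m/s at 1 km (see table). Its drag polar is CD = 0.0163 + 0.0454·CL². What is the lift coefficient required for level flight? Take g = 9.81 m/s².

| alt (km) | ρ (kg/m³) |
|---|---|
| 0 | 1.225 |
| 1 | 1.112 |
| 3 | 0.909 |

CL = 0.252

At 1 km, from the table: ρ = 1.112 kg/m³.
In steady level flight, lift balances weight: W = mg = 173000 × 9.81 = 1.6971×10^6 N.
q = ½ρv² = ½ × 1.112 × 186² = 19240 Pa.
Required CL = L/(qS) = 1.6971×10^6/(19240·350) = 0.2521.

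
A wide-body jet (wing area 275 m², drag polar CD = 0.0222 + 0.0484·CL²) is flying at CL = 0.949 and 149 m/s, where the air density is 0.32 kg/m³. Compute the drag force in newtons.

D = 64300 N

CD = 0.0222 + 0.0484 × 0.949² = 0.06579
D = ½ρv²S·CD = ½ × 0.32 × 149² × 275 × 0.06579 = 64300 N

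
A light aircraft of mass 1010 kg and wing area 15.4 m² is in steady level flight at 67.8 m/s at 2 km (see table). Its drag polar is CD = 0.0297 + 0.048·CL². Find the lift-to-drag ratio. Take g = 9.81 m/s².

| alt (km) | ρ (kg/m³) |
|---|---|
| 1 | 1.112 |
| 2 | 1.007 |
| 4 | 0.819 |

L/D = 8.32

At 2 km, from the table: ρ = 1.007 kg/m³.
In steady level flight, lift balances weight: W = mg = 1010 × 9.81 = 9908.1 N.
Dynamic pressure q = 0.5 × 1.007 × 67.8² = 2315 Pa.
CL = 2W/(ρv²S) = 2×9908.1/(1.007×67.8²×15.4) = 0.278.
CD = 0.0297 + 0.048 × 0.278² = 0.03341.
L/D = CL/CD = 0.278 / 0.03341 = 8.32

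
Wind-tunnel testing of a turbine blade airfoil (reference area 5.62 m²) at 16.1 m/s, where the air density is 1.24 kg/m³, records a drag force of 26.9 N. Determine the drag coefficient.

CD = 0.0298

From D = ½ρv²S·CD, rearranging gives CD = 2D/(ρv²S).
CD = 2 × 26.9 / (1.24 × 16.1² × 5.62) = 0.0298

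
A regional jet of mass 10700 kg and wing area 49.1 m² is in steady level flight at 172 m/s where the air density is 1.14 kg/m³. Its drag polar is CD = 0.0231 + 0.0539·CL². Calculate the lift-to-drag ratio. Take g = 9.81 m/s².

L/D = 5.29

Level flight ⇒ L = W = m·g = 10700 × 9.81 = 1.0497×10^5 N.
q = ½ρv² = ½ × 1.14 × 172² = 16860 Pa.
Required CL = L/(qS) = 1.0497×10^5/(16860·49.1) = 0.1268.
CD = 0.0231 + 0.0539 × 0.1268² = 0.02397.
L/D = CL/CD = 0.1268 / 0.02397 = 5.29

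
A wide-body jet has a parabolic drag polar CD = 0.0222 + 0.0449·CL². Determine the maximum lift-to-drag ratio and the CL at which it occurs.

(L/D)max = 15.8, at CL = 0.703

For CD = CD0 + K·CL², (L/D)max occurs at CL* = √(CD0/K) and equals 1/(2√(K·CD0)).
(L/D)max = 1/(2√(0.0449 × 0.0222)) = 1/(2 × 0.03157) = 15.8
CL* = √(0.0222/0.0449) = 0.703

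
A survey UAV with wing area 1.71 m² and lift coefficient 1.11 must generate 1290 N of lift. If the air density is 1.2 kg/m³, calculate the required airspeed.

L = ½ρv²S·CL ⇒ v = √(2L/(ρ·S·CL))
v = √(2 × 1290 / (1.2 × 1.71 × 1.11)) = √1133 = 33.7 m/s

v = 33.7 m/s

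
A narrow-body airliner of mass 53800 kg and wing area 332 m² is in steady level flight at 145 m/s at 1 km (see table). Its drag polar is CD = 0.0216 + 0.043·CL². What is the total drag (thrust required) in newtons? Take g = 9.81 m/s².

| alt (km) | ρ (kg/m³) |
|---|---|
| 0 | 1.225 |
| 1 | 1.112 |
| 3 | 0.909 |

D = 86900 N

At 1 km, from the table: ρ = 1.112 kg/m³.
Weight W = mg = 53800 × 9.81 = 5.2778×10^5 N; in level flight L = W.
Dynamic pressure q = 0.5 × 1.112 × 145² = 11690 Pa.
Required CL = L/(qS) = 5.2778×10^5/(11690·332) = 0.136.
CD = 0.0216 + 0.043 × 0.136² = 0.0224.
D = q·S·CD = 11690 × 332 × 0.0224 = 86920 N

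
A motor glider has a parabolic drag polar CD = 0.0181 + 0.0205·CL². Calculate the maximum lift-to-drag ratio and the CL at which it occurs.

For CD = CD0 + K·CL², (L/D)max occurs at CL* = √(CD0/K) and equals 1/(2√(K·CD0)).
(L/D)max = 1/(2√(0.0205 × 0.0181)) = 1/(2 × 0.01926) = 26
CL* = √(0.0181/0.0205) = 0.94

(L/D)max = 26, at CL = 0.94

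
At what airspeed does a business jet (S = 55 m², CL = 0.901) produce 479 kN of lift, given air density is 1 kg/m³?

L = ½ρv²S·CL ⇒ v = √(2L/(ρ·S·CL))
v = √(2 × 4.79×10^5 / (1 × 55 × 0.901)) = √19330 = 139 m/s

v = 139 m/s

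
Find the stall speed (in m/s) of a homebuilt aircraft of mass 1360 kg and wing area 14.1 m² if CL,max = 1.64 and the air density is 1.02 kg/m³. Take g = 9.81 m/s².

V_stall = 33.6 m/s

Stall occurs when L = W at CL,max. W = mg = 1360 × 9.81 = 13340 N.
From L = ½ρV²S·CL,max = W: V_stall = √(2W/(ρSCL,max)) = √(2·13340/(1.02·14.1·1.64))
V_stall = √1131 = 33.6 m/s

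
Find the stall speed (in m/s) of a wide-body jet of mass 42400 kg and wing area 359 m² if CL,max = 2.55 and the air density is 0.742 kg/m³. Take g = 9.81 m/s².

Weight W = mg = 42400 × 9.81 = 4.159×10^5 N.
From L = ½ρV²S·CL,max = W: V_stall = √(2W/(ρSCL,max)) = √(2·4.159×10^5/(0.742·359·2.55))
V_stall = √1225 = 35 m/s

V_stall = 35 m/s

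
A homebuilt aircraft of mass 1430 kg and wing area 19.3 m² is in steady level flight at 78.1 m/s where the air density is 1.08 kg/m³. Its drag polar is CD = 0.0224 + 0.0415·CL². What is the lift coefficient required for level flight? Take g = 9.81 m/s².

CL = 0.221

Weight W = mg = 1430 × 9.81 = 14028 N; in level flight L = W.
q = ½ρv² = ½ × 1.08 × 78.1² = 3294 Pa.
CL = 2W/(ρv²S) = 2×14028/(1.08×78.1²×19.3) = 0.2207.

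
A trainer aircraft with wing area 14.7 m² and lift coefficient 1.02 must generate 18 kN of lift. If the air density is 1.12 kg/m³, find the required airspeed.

L = ½ρv²S·CL ⇒ v = √(2L/(ρ·S·CL))
v = √(2 × 18000 / (1.12 × 14.7 × 1.02)) = √2144 = 46.3 m/s

v = 46.3 m/s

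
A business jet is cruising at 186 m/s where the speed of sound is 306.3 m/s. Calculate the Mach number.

M = 0.607

M = v/a = 186 / 306.3 = 0.607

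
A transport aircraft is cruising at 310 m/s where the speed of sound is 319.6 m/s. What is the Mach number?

M = 0.97

M = v/a = 310 / 319.6 = 0.97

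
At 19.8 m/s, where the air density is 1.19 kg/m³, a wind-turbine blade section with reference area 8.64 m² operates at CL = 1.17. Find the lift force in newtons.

L = 2360 N

L = ½ρv²S·CL = ½ × 1.19 × 19.8² × 8.64 × 1.17 = 2360 N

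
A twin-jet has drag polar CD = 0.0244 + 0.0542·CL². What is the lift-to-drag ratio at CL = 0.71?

CD = 0.0244 + 0.0542 × 0.71² = 0.05172
L/D = CL/CD = 0.71 / 0.05172 = 13.7

L/D = 13.7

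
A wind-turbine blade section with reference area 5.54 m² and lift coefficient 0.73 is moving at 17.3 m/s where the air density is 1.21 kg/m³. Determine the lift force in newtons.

Dynamic pressure q = ½ρv² = ½ × 1.21 × 17.3² = 181.1 Pa.
L = q·S·CL = 181.1 × 5.54 × 0.73 = 732 N

L = 732 N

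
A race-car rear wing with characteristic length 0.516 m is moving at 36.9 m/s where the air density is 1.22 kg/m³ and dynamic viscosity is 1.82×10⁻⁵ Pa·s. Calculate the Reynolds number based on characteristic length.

Re = 1.28×10^6

Re = ρ·v·c/μ = 1.22 × 36.9 × 0.516 / (1.82×10⁻⁵) = 1.28×10^6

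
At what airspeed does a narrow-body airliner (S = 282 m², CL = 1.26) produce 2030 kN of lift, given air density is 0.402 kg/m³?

L = ½ρv²S·CL ⇒ v = √(2L/(ρ·S·CL))
v = √(2 × 2.03×10^6 / (0.402 × 282 × 1.26)) = √28420 = 169 m/s

v = 169 m/s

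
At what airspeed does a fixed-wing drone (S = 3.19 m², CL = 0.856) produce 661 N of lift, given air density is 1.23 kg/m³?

v = 19.8 m/s

L = ½ρv²S·CL ⇒ v = √(2L/(ρ·S·CL))
v = √(2 × 661 / (1.23 × 3.19 × 0.856)) = √393.6 = 19.8 m/s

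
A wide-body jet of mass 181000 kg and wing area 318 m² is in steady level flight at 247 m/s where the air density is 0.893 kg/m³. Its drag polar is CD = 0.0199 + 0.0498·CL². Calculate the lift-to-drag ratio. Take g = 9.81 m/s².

L/D = 9.32

Weight W = mg = 181000 × 9.81 = 1.7756×10^6 N; in level flight L = W.
Dynamic pressure q = 0.5 × 0.893 × 247² = 27240 Pa.
Required CL = L/(qS) = 1.7756×10^6/(27240·318) = 0.205.
CD = 0.0199 + 0.0498 × 0.205² = 0.02199.
L/D = CL/CD = 0.205 / 0.02199 = 9.32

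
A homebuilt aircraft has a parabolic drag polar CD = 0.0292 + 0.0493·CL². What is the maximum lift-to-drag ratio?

For CD = CD0 + K·CL², (L/D)max occurs at CL* = √(CD0/K) and equals 1/(2√(K·CD0)).
(L/D)max = 1/(2√(0.0493 × 0.0292)) = 1/(2 × 0.03794) = 13.2

(L/D)max = 13.2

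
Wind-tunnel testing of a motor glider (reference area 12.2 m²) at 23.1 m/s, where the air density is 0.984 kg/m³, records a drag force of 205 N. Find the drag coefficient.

From D = ½ρv²S·CD, rearranging gives CD = 2D/(ρv²S).
CD = 2 × 205 / (0.984 × 23.1² × 12.2) = 0.064

CD = 0.064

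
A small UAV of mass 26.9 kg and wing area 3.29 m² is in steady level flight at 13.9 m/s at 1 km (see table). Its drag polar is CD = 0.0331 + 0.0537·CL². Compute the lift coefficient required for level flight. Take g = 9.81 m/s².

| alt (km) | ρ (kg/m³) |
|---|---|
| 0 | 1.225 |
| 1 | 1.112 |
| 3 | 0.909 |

CL = 0.747

At 1 km, from the table: ρ = 1.112 kg/m³.
Weight W = mg = 26.9 × 9.81 = 263.89 N; in level flight L = W.
q = ½ρv² = ½ × 1.112 × 13.9² = 107.4 Pa.
Required CL = L/(qS) = 263.89/(107.4·3.29) = 0.7467.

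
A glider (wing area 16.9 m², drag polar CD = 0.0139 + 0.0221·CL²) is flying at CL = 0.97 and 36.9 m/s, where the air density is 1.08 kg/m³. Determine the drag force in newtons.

CD = 0.0139 + 0.0221 × 0.97² = 0.03469
D = ½ρv²S·CD = ½ × 1.08 × 36.9² × 16.9 × 0.03469 = 431 N

D = 431 N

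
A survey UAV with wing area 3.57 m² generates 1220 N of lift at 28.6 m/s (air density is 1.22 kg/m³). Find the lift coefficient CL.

CL = 0.685

From L = ½ρv²S·CL, rearranging gives CL = 2L/(ρv²S).
CL = 2 × 1220 / (1.22 × 28.6² × 3.57) = 0.685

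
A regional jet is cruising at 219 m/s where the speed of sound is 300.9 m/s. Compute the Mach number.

M = 0.728

M = v/a = 219 / 300.9 = 0.728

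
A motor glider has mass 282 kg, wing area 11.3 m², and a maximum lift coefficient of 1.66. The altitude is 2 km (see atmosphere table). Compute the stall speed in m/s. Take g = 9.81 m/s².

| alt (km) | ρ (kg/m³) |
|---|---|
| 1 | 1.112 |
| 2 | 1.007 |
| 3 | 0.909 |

At 2 km, from the table: ρ = 1.007 kg/m³.
At stall, lift equals weight: L = W = m·g = 282 × 9.81 = 2766 N.
From L = ½ρV²S·CL,max = W: V_stall = √(2W/(ρSCL,max)) = √(2·2766/(1.007·11.3·1.66))
V_stall = √292.9 = 17.1 m/s

V_stall = 17.1 m/s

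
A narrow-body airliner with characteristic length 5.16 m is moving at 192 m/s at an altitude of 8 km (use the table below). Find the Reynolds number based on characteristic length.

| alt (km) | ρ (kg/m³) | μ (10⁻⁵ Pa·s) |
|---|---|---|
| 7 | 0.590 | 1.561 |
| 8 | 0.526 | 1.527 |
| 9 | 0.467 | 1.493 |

At 8 km, from the table: ρ = 0.526 kg/m³, μ = 1.527×10⁻⁵ Pa·s.
Re = ρ·v·c/μ = 0.526 × 192 × 5.16 / (1.527×10⁻⁵) = 3.41×10^7

Re = 3.41×10^7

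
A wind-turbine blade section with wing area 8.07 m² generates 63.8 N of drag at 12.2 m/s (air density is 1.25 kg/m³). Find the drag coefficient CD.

CD = 0.085

From D = ½ρv²S·CD, rearranging gives CD = 2D/(ρv²S).
CD = 2 × 63.8 / (1.25 × 12.2² × 8.07) = 0.085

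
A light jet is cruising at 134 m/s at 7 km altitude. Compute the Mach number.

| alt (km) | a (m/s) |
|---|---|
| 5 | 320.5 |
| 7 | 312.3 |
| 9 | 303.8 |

M = 0.429

At 7 km, from the table: a = 312.3 m/s.
M = v/a = 134 / 312.3 = 0.429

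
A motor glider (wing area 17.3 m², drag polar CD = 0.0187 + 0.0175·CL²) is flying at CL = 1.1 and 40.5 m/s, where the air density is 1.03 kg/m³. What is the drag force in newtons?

D = 583 N

CD = 0.0187 + 0.0175 × 1.1² = 0.03988
D = ½ρv²S·CD = ½ × 1.03 × 40.5² × 17.3 × 0.03988 = 583 N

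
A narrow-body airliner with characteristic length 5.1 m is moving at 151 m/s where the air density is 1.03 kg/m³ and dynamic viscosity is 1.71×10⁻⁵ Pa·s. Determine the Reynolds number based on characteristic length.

Re = ρ·v·c/μ = 1.03 × 151 × 5.1 / (1.71×10⁻⁵) = 4.64×10^7

Re = 4.64×10^7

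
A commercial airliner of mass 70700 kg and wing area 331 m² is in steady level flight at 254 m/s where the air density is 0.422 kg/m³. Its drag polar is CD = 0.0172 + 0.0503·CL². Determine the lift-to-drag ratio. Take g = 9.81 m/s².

L/D = 8.37

Level flight ⇒ L = W = m·g = 70700 × 9.81 = 6.9357×10^5 N.
Dynamic pressure q = 0.5 × 0.422 × 254² = 13610 Pa.
Required CL = L/(qS) = 6.9357×10^5/(13610·331) = 0.1539.
CD = 0.0172 + 0.0503 × 0.1539² = 0.01839.
L/D = CL/CD = 0.1539 / 0.01839 = 8.37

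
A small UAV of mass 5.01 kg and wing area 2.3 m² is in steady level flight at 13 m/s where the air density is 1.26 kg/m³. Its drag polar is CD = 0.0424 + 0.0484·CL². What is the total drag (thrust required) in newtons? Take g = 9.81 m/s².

In steady level flight, lift balances weight: W = mg = 5.01 × 9.81 = 49.148 N.
Dynamic pressure q = 0.5 × 1.26 × 13² = 106.5 Pa.
CL = 2W/(ρv²S) = 2×49.148/(1.26×13²×2.3) = 0.2007.
CD = 0.0424 + 0.0484 × 0.2007² = 0.04435.
D = q·S·CD = 106.5 × 2.3 × 0.04435 = 10.86 N

D = 10.9 N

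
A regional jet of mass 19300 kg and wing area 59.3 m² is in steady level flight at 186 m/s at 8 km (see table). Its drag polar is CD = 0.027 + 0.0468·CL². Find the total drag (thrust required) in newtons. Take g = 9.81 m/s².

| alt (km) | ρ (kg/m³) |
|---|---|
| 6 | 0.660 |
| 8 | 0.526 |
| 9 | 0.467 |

At 8 km, from the table: ρ = 0.526 kg/m³.
In steady level flight, lift balances weight: W = mg = 19300 × 9.81 = 1.8933×10^5 N.
q = ½ρv² = ½ × 0.526 × 186² = 9099 Pa.
Required CL = L/(qS) = 1.8933×10^5/(9099·59.3) = 0.3509.
CD = 0.027 + 0.0468 × 0.3509² = 0.03276.
D = q·S·CD = 9099 × 59.3 × 0.03276 = 17680 N

D = 17700 N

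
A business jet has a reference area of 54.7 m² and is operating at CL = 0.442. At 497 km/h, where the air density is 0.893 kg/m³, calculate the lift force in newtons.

Convert speed: v = 497 km/h ÷ 3.6 = 138.1 m/s.
Dynamic pressure q = ½ρv² = ½ × 0.893 × 138.1² = 8510 Pa.
L = q·S·CL = 8510 × 54.7 × 0.442 = 2.06×10^5 N ≈ 206 kN

L = 2.06×10^5 N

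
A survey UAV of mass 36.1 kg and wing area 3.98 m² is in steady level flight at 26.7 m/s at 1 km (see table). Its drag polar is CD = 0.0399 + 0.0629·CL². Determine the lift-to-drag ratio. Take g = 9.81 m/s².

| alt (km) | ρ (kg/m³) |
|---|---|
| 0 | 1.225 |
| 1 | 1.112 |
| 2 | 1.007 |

L/D = 5.21

At 1 km, from the table: ρ = 1.112 kg/m³.
Level flight ⇒ L = W = m·g = 36.1 × 9.81 = 354.14 N.
Dynamic pressure q = 0.5 × 1.112 × 26.7² = 396.4 Pa.
CL = W/(q·S) = 354.14 / (396.4 × 3.98) = 0.2245.
CD = 0.0399 + 0.0629 × 0.2245² = 0.04307.
L/D = CL/CD = 0.2245 / 0.04307 = 5.21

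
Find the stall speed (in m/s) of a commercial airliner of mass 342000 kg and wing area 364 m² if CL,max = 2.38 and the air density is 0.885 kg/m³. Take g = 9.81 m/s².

Weight W = mg = 342000 × 9.81 = 3.355×10^6 N.
From L = ½ρV²S·CL,max = W: V_stall = √(2W/(ρSCL,max)) = √(2·3.355×10^6/(0.885·364·2.38))
V_stall = √8752 = 93.6 m/s

V_stall = 93.6 m/s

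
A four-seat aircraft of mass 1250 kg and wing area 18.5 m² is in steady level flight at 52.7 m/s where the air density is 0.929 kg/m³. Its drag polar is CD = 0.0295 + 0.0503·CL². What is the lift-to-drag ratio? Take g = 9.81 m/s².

Weight W = mg = 1250 × 9.81 = 12262 N; in level flight L = W.
q = ½ρv² = ½ × 0.929 × 52.7² = 1290 Pa.
Required CL = L/(qS) = 12262/(1290·18.5) = 0.5138.
CD = 0.0295 + 0.0503 × 0.5138² = 0.04278.
L/D = CL/CD = 0.5138 / 0.04278 = 12

L/D = 12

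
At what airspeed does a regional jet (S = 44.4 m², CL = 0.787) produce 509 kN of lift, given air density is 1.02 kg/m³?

L = ½ρv²S·CL ⇒ v = √(2L/(ρ·S·CL))
v = √(2 × 5.09×10^5 / (1.02 × 44.4 × 0.787)) = √28560 = 169 m/s

v = 169 m/s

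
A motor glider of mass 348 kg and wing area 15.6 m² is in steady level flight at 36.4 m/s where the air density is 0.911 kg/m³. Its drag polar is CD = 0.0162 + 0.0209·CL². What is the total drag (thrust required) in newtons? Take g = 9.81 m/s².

D = 178 N

Weight W = mg = 348 × 9.81 = 3413.9 N; in level flight L = W.
q = ½ρv² = ½ × 0.911 × 36.4² = 603.5 Pa.
Required CL = L/(qS) = 3413.9/(603.5·15.6) = 0.3626.
CD = 0.0162 + 0.0209 × 0.3626² = 0.01895.
D = q·S·CD = 603.5 × 15.6 × 0.01895 = 178.4 N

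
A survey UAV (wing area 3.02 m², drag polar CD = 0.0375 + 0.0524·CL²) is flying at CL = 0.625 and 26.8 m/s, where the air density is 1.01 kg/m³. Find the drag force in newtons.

D = 63.5 N

CD = 0.0375 + 0.0524 × 0.625² = 0.05797
D = ½ρv²S·CD = ½ × 1.01 × 26.8² × 3.02 × 0.05797 = 63.5 N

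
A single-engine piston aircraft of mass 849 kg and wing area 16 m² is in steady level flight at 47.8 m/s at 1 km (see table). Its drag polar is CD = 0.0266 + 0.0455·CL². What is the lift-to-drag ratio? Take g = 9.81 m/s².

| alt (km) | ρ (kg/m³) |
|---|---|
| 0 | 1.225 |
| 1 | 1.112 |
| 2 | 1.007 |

L/D = 12

At 1 km, from the table: ρ = 1.112 kg/m³.
Weight W = mg = 849 × 9.81 = 8328.7 N; in level flight L = W.
Dynamic pressure q = 0.5 × 1.112 × 47.8² = 1270 Pa.
Required CL = L/(qS) = 8328.7/(1270·16) = 0.4098.
CD = 0.0266 + 0.0455 × 0.4098² = 0.03424.
L/D = CL/CD = 0.4098 / 0.03424 = 12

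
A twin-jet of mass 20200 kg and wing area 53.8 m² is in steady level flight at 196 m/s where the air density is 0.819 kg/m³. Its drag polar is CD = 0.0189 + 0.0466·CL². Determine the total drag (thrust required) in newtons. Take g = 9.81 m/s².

D = 18200 N

In steady level flight, lift balances weight: W = mg = 20200 × 9.81 = 1.9816×10^5 N.
Dynamic pressure q = 0.5 × 0.819 × 196² = 15730 Pa.
CL = W/(q·S) = 1.9816×10^5 / (15730 × 53.8) = 0.2341.
CD = 0.0189 + 0.0466 × 0.2341² = 0.02145.
D = q·S·CD = 15730 × 53.8 × 0.02145 = 18160 N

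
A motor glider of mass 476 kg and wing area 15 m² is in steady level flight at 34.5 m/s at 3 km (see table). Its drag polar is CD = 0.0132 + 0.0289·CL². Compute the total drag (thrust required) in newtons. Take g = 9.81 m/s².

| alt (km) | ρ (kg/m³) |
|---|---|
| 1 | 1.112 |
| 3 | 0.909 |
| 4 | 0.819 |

At 3 km, from the table: ρ = 0.909 kg/m³.
Weight W = mg = 476 × 9.81 = 4669.6 N; in level flight L = W.
Dynamic pressure q = 0.5 × 0.909 × 34.5² = 541 Pa.
CL = W/(q·S) = 4669.6 / (541 × 15) = 0.5755.
CD = 0.0132 + 0.0289 × 0.5755² = 0.02277.
D = q·S·CD = 541 × 15 × 0.02277 = 184.8 N

D = 185 N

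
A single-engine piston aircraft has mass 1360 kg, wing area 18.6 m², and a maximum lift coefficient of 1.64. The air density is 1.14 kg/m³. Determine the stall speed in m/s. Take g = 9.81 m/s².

V_stall = 27.7 m/s

Weight W = mg = 1360 × 9.81 = 13340 N.
From L = ½ρV²S·CL,max = W: V_stall = √(2W/(ρSCL,max)) = √(2·13340/(1.14·18.6·1.64))
V_stall = √767.3 = 27.7 m/s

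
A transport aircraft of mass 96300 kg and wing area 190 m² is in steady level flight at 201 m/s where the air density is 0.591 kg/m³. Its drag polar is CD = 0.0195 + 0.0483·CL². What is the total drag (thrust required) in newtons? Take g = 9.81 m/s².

In steady level flight, lift balances weight: W = mg = 96300 × 9.81 = 9.447×10^5 N.
q = ½ρv² = ½ × 0.591 × 201² = 11940 Pa.
Required CL = L/(qS) = 9.447×10^5/(11940·190) = 0.4165.
CD = 0.0195 + 0.0483 × 0.4165² = 0.02788.
D = q·S·CD = 11940 × 190 × 0.02788 = 63240 N

D = 63200 N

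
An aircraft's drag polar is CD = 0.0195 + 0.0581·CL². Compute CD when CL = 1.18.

CD = 0.1

CD = 0.0195 + 0.0581 × 1.18² = 0.0195 + 0.0809 = 0.1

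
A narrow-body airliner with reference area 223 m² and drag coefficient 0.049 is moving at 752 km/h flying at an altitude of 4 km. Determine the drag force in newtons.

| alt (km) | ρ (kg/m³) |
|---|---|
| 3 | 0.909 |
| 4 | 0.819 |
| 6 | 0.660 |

At 4 km, from the table: ρ = 0.819 kg/m³.
Convert speed: v = 752 km/h ÷ 3.6 = 208.9 m/s.
D = ½ρv²S·CD = ½ × 0.819 × 208.9² × 223 × 0.049 = 1.95×10^5 N ≈ 195 kN

D = 1.95×10^5 N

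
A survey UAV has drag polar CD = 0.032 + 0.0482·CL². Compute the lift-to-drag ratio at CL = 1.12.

L/D = 12.1

CD = 0.032 + 0.0482 × 1.12² = 0.09246
L/D = CL/CD = 1.12 / 0.09246 = 12.1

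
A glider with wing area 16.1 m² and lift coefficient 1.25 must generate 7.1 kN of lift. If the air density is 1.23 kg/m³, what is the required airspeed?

L = ½ρv²S·CL ⇒ v = √(2L/(ρ·S·CL))
v = √(2 × 7100 / (1.23 × 16.1 × 1.25)) = √573.7 = 24 m/s

v = 24 m/s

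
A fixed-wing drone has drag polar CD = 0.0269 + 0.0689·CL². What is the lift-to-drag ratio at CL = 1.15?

CD = 0.0269 + 0.0689 × 1.15² = 0.118
L/D = CL/CD = 1.15 / 0.118 = 9.74

L/D = 9.74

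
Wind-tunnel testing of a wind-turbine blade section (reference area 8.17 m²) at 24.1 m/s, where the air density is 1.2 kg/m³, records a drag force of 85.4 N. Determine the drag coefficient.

CD = 0.03

From D = ½ρv²S·CD, rearranging gives CD = 2D/(ρv²S).
CD = 2 × 85.4 / (1.2 × 24.1² × 8.17) = 0.03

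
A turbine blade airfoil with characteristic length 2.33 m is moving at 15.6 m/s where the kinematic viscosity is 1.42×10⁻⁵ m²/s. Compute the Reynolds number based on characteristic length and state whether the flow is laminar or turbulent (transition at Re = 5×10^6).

Re = 2.56×10^6 (laminar)

Re = v·c/ν = 15.6 × 2.33 / (1.42×10⁻⁵) = 2.56×10^6
Since 2.56×10^6 < 5×10^6, the flow is laminar.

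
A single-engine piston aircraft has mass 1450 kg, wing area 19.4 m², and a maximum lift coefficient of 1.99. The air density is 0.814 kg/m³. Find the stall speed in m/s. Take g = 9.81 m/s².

V_stall = 30.1 m/s

At stall, lift equals weight: L = W = m·g = 1450 × 9.81 = 14220 N.
From L = ½ρV²S·CL,max = W: V_stall = √(2W/(ρSCL,max)) = √(2·14220/(0.814·19.4·1.99))
V_stall = √905.3 = 30.1 m/s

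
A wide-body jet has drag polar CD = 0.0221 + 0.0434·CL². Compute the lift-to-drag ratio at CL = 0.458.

CD = 0.0221 + 0.0434 × 0.458² = 0.0312
L/D = CL/CD = 0.458 / 0.0312 = 14.7

L/D = 14.7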